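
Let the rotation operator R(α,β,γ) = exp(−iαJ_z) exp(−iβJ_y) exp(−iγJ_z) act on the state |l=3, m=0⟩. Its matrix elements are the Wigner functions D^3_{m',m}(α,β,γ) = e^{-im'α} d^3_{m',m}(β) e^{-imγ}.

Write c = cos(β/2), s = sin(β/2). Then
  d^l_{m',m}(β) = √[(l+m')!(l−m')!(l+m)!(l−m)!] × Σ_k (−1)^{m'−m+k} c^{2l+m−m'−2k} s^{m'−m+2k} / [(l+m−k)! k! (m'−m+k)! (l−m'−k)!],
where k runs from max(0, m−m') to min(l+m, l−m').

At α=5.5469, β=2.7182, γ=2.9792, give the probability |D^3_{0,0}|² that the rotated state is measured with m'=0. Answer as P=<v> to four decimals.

P=0.2777

First d^3_{0,0}(β=2.7182), then the phase factors e^{-i(0)α} and e^{-i(0)γ}:
Half-angle: c=0.210119, s=0.977676. N=√(6·6·6·6)=36.000000
k: max(0,(0)−(0))=0 … min(3+(0),3−(0))=3
  k=0: (−1)^0·36.0000/(36)·0.2101^6·0.9777^0 = +0.000086
  k=1: (−1)^1·36.0000/(4)·0.2101^4·0.9777^2 = -0.016768
  k=2: (−1)^2·36.0000/(4)·0.2101^2·0.9777^4 = +0.363037
  k=3: (−1)^3·36.0000/(36)·0.2101^0·0.9777^6 = -0.873312
d^3_{0,0}(2.7182) = +0.000086 -0.016768 +0.363037 -0.873312 = -0.526957
|D^3_{0,0}|² = |d^3_{0,0}(β)|² = (-0.526957)² = 0.277684 (the z-rotation phases have unit modulus)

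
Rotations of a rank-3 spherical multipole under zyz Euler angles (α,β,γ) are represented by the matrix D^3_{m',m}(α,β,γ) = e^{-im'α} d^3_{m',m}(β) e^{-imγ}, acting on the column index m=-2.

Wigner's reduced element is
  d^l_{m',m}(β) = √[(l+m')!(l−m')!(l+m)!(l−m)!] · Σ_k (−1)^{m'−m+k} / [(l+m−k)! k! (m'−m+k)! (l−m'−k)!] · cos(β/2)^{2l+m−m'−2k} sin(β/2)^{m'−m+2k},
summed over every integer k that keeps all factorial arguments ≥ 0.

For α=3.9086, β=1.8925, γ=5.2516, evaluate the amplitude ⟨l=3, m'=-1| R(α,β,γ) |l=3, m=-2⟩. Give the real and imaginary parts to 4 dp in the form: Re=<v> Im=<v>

Re=-0.1355 Im=0.4810

D^3_{-1,-2}(3.9086,1.8925,5.2516) = e^{-i·-1·3.9086}·d^3_{-1,-2}(1.8925)·e^{-i·-2·5.2516}. Compute d first:
c=cos(1.8925/2)=0.584729, s=sin(1.8925/2)=0.811228; N=√[2·24·1·120]=75.894664
Admissible k: 0..1 (factorial args all ≥0)
  k=0: (−1)^1·75.8947/(24)·0.5847^5·0.8112^1 = -0.175355
  k=1: (−1)^2·75.8947/(12)·0.5847^3·0.8112^3 = +0.675032
d^3_{-1,-2}(1.8925) = -0.175355 +0.675032 = +0.499677
D = (-0.719991-0.693984i)·(+0.499677)·(-0.472719-0.881213i) = -0.135509+0.480951i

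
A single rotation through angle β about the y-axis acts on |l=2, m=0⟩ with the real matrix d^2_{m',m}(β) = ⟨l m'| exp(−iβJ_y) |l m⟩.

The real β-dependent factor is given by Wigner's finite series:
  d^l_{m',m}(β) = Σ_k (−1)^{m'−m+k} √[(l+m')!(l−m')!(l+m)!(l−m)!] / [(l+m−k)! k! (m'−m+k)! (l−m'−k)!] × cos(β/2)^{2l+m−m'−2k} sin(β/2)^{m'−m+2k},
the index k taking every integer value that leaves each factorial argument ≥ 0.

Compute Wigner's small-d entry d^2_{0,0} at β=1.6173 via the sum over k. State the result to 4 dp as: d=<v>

d^2_{0,0}(β=1.6173) via Wigner's sum:
With c≡cos(β/2)=0.690476 and s≡sin(β/2)=0.723356, N=[2·2·2·2]^{1/2}=4.000000
k∈{0,1,2} keeps every argument non-negative
  k=0: (−1)^0·4.0000/(4)·0.6905^4·0.7234^0 = +0.227297
  k=1: (−1)^1·4.0000/(1)·0.6905^2·0.7234^2 = -0.997839
  k=2: (−1)^2·4.0000/(4)·0.6905^0·0.7234^4 = +0.273784
d^2_{0,0}(1.6173) = +0.227297 -0.997839 +0.273784 = -0.496758

d=-0.4968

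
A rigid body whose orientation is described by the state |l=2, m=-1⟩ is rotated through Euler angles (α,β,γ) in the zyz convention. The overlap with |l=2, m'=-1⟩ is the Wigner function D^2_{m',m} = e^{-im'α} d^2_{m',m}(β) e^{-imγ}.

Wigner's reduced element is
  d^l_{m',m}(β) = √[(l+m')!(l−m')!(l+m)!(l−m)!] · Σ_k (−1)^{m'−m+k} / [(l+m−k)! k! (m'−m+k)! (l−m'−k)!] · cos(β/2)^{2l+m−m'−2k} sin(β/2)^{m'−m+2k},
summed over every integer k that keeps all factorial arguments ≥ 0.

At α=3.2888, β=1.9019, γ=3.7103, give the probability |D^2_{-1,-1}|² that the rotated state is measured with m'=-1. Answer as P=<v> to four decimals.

D^2_{-1,-1}(3.2888,1.9019,3.7103) = e^{-i·-1·3.2888}·d^2_{-1,-1}(1.9019)·e^{-i·-1·3.7103}. Compute d first:
With c≡cos(β/2)=0.580910 and s≡sin(β/2)=0.813968, N=[1·6·1·6]^{1/2}=6.000000
k∈{0,1} keeps every argument non-negative
  k=0: (−1)^0·6.0000/(6)·0.5809^4·0.8140^0 = +0.113877
  k=1: (−1)^1·6.0000/(2)·0.5809^2·0.8140^2 = -0.670739
d^2_{-1,-1}(1.9019) = +0.113877 -0.670739 = -0.556862
|D^2_{-1,-1}|² = |d^2_{-1,-1}(β)|² = (-0.556862)² = 0.310095 (the z-rotation phases have unit modulus)

P=0.3101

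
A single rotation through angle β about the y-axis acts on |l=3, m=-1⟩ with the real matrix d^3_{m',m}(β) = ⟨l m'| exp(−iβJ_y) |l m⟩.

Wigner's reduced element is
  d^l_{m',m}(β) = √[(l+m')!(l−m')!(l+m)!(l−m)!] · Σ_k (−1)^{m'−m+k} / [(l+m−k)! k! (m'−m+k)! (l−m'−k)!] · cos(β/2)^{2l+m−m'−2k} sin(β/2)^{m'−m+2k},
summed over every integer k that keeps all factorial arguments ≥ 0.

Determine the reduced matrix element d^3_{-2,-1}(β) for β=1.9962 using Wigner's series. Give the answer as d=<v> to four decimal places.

d^3_{-2,-1}(β=1.9962) via Wigner's sum:
Half-angle: c=0.541900, s=0.840443. N=√(1·120·2·24)=75.894664
k: max(0,(-1)−(-2))=1 … min(3+(-1),3−(-2))=2
  k=1: (−1)^0·75.8947/(24)·0.5419^5·0.8404^1 = +0.124195
  k=2: (−1)^1·75.8947/(12)·0.5419^3·0.8404^3 = -0.597465
d^3_{-2,-1}(1.9962) = +0.124195 -0.597465 = -0.473270

d=-0.4733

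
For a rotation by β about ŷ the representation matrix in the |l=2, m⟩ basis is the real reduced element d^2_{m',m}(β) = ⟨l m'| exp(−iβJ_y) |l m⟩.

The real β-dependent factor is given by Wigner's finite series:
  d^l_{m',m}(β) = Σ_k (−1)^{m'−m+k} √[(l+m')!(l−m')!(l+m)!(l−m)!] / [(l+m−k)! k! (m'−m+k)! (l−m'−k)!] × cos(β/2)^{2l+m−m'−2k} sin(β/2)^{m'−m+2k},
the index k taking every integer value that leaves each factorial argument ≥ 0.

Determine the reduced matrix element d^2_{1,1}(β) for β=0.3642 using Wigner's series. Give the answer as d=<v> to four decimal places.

d=0.8403

d^2_{1,1}(β=0.3642) via Wigner's sum:
c=cos(0.3642/2)=0.983466, s=sin(0.3642/2)=0.181095; N=√[6·1·6·1]=6.000000
k: max(0,(1)−(1))=0 … min(2+(1),2−(1))=1
  k=0: (−1)^0·6.0000/(6)·0.9835^4·0.1811^0 = +0.935485
  k=1: (−1)^1·6.0000/(2)·0.9835^2·0.1811^2 = -0.095160
d^2_{1,1}(0.3642) = +0.935485 -0.095160 = +0.840325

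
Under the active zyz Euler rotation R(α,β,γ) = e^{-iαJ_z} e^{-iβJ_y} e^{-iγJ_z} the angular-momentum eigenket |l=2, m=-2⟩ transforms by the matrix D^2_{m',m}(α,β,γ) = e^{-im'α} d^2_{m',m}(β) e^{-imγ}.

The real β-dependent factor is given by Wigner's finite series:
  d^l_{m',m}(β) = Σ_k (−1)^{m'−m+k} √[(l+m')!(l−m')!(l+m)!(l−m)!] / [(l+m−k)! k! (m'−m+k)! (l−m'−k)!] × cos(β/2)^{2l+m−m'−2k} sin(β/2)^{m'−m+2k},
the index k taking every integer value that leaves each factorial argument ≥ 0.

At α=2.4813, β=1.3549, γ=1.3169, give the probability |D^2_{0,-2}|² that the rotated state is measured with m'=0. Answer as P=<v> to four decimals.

P=0.3414

Split into d^2_{0,-2}(β=1.3549) × two z-phases.
With c≡cos(β/2)=0.779174 and s≡sin(β/2)=0.626808, N=[2·2·1·24]^{1/2}=9.797959
Admissible k: 0..0 (factorial args all ≥0)
  k=0: (−1)^2·9.7980/(4)·0.7792^2·0.6268^2 = +0.584270
d^2_{0,-2}(1.3549) = +0.584270
|D^2_{0,-2}|² = |d^2_{0,-2}(β)|² = (+0.584270)² = 0.341371 (the z-rotation phases have unit modulus)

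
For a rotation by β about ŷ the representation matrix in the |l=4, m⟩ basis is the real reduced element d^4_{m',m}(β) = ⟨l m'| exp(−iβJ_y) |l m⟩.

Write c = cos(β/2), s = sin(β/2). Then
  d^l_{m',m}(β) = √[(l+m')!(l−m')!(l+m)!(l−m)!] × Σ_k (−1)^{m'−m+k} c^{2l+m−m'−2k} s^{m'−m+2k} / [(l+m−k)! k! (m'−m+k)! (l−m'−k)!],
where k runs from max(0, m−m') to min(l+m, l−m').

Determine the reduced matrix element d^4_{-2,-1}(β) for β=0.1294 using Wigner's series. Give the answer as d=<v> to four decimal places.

d^4_{-2,-1}(β=0.1294) via Wigner's sum:
With c≡cos(β/2)=0.997908 and s≡sin(β/2)=0.064655, N=[2·720·6·120]^{1/2}=1018.233765
Admissible k: 1..3 (factorial args all ≥0)
  k=1: (−1)^0·1018.2338/(240)·0.9979^7·0.0647^1 = +0.270315
  k=2: (−1)^1·1018.2338/(48)·0.9979^5·0.0647^3 = -0.005674
  k=3: (−1)^2·1018.2338/(72)·0.9979^3·0.0647^5 = +0.000016
d^4_{-2,-1}(0.1294) = +0.270315 -0.005674 +0.000016 = +0.264657

d=0.2647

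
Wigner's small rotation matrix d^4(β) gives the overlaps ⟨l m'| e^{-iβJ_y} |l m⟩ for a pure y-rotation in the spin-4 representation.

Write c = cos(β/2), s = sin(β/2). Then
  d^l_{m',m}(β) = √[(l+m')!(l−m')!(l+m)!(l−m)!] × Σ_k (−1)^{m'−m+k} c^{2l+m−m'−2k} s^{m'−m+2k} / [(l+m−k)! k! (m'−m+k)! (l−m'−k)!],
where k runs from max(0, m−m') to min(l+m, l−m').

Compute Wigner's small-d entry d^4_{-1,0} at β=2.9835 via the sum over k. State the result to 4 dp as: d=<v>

d^4_{-1,0}(β=2.9835) via Wigner's sum:
Half-angle: c=0.078964, s=0.996877. N=√(6·120·24·24)=643.987578
Admissible k: 1..4 (factorial args all ≥0)
  k=1: (−1)^0·643.9876/(144)·0.0790^7·0.9969^1 = +0.000000
  k=2: (−1)^1·643.9876/(24)·0.0790^5·0.9969^3 = -0.000082
  k=3: (−1)^2·643.9876/(24)·0.0790^3·0.9969^5 = +0.013007
  k=4: (−1)^3·643.9876/(144)·0.0790^1·0.9969^7 = -0.345491
d^4_{-1,0}(2.9835) = +0.000000 -0.000082 +0.013007 -0.345491 = -0.332566

d=-0.3326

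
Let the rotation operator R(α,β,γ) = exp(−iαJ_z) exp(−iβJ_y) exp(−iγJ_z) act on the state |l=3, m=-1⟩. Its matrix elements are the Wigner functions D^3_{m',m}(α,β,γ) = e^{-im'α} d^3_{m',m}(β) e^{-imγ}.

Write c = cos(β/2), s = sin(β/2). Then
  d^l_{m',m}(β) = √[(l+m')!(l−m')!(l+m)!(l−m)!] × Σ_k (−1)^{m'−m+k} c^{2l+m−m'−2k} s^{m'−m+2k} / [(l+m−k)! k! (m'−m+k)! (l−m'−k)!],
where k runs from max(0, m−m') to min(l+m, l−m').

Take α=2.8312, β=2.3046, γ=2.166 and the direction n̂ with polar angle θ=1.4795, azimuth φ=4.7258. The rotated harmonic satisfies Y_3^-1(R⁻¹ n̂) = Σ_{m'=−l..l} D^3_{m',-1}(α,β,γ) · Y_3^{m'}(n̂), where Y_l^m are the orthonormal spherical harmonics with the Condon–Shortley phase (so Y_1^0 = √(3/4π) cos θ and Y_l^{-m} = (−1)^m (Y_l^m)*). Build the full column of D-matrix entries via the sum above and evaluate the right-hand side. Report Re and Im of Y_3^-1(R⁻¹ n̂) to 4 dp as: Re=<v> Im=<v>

Re=-0.1270 Im=-0.1176

Need the full column D^3_{m',-1} for m'=−3..3 at α=2.8312, β=2.3046, γ=2.166.
cos(β/2)=0.406387, sin(β/2)=0.913701
d^3_{-3,-1}: single k=2 term ⇒ +0.088189;  D = -0.029075-0.083258i
d^3_{-2,-1}: k∈[1..2] ⇒ +0.032026 -0.323789 = -0.291763;  D = -0.007463-0.291667i
d^3_{-1,-1}: k∈[0..2] ⇒ +0.004504 -0.182162 +0.690633 = +0.512976;  D = +0.144134-0.492310i
d^3_{0,-1}: k∈[0..2] ⇒ -0.035083 +0.532039 -0.896502 = -0.399545;  D = +0.224016-0.330837i
d^3_{1,-1}: k∈[0..2] ⇒ +0.136621 -0.920844 +0.581868 = -0.202354;  D = -0.159211+0.124896i
d^3_{2,-1}: k∈[0..1] ⇒ -0.323789 +0.818390 = +0.494601;  D = -0.463794+0.171829i
d^3_{3,-1}: single k=0 term ⇒ +0.445802;  D = +0.445362-0.019794i
Y_3^{m'}(θ=1.4795,φ=4.7258) and Σ D·Y over m':
  (-0.0291-0.0833i)·(-0.0166-0.4117i)  (-0.0075-0.2917i)·(-0.0924+0.0025i)  (+0.1441-0.4923i)·(-0.0041-0.3084i)  (+0.2240-0.3308i)·(-0.1007+0.0000i)  (-0.1592+0.1249i)·(+0.0041-0.3084i)  (-0.4638+0.1718i)·(-0.0924-0.0025i)  (+0.4454-0.0198i)·(+0.0166-0.4117i)
Y_3^-1(R⁻¹ n̂) = -0.127011-0.117630i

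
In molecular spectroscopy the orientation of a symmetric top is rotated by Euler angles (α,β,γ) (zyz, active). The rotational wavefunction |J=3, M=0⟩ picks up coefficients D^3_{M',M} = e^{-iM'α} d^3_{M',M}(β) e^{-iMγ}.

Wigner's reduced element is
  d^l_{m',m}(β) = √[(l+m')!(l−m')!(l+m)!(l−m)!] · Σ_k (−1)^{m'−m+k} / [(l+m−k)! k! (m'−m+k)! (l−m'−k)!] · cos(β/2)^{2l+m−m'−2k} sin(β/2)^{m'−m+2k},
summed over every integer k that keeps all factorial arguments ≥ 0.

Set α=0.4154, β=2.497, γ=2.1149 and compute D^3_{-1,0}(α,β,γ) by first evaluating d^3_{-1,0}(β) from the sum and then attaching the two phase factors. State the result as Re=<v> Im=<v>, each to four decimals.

Split into d^3_{-1,0}(β=2.497) × two z-phases.
c=cos(2.497/2)=0.316745, s=sin(2.497/2)=0.948511; N=√[2·24·6·6]=41.569219
The bounds max(0,m−m')=1 and min(l+m,l−m')=3 give 3 terms
  k=1: (−1)^0·41.5692/(12)·0.3167^5·0.9485^1 = +0.010476
  k=2: (−1)^1·41.5692/(4)·0.3167^3·0.9485^3 = -0.281819
  k=3: (−1)^2·41.5692/(12)·0.3167^1·0.9485^5 = +0.842388
d^3_{-1,0}(2.497) = +0.010476 -0.281819 +0.842388 = +0.571045
Attach z-rotation phases: D = e^{-i(-1)(0.4154)}·(+0.571045)·e^{-i(0)(2.1149)} = +0.522480+0.230448i

Re=0.5225 Im=0.2304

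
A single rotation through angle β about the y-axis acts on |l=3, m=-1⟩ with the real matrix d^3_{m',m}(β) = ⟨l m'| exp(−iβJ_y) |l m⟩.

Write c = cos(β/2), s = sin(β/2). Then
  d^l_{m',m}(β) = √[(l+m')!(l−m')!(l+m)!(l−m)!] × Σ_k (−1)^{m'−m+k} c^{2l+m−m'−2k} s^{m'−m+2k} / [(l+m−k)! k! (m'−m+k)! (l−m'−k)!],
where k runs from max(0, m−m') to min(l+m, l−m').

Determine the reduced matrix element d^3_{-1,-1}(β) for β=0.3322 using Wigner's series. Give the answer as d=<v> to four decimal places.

d=0.7177

d^3_{-1,-1}(β=0.3322) via Wigner's sum:
With c≡cos(β/2)=0.986237 and s≡sin(β/2)=0.165337, N=[2·24·2·24]^{1/2}=48.000000
k: max(0,(-1)−(-1))=0 … min(3+(-1),3−(-1))=2
  k=0: (−1)^0·48.0000/(48)·0.9862^6·0.1653^0 = +0.920212
  k=1: (−1)^1·48.0000/(6)·0.9862^4·0.1653^2 = -0.206898
  k=2: (−1)^2·48.0000/(8)·0.9862^2·0.1653^4 = +0.004361
d^3_{-1,-1}(0.3322) = +0.920212 -0.206898 +0.004361 = +0.717675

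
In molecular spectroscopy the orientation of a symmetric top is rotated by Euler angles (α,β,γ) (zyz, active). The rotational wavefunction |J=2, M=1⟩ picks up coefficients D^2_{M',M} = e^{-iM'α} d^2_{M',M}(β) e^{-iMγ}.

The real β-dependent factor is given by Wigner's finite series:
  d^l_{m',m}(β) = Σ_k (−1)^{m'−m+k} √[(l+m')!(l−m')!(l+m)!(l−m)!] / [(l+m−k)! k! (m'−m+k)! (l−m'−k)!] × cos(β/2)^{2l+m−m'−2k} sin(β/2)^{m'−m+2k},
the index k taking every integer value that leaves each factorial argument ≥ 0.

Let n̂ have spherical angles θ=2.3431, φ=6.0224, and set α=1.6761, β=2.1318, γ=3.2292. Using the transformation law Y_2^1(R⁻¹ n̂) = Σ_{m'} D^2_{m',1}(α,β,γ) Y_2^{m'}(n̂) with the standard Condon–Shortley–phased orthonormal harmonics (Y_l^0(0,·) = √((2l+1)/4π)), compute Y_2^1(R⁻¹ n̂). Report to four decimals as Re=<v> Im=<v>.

Need the full column D^2_{m',1} for m'=−2..2 at α=1.6761, β=2.1318, γ=3.2292.
cos(β/2)=0.483717, sin(β/2)=0.875225
d^2_{-2,1}: single k=3 term ⇒ +0.648604;  D = +0.643704+0.079577i
d^2_{-1,1}: k∈[2..3] ⇒ +0.537703 -0.586784 = -0.049081;  D = -0.000869+0.049073i
d^2_{0,1}: k∈[1..2] ⇒ +0.242643 -0.794375 = -0.551731;  D = +0.549615-0.048274i
d^2_{1,1}: k∈[0..1] ⇒ +0.054748 -0.537703 = -0.482956;  D = -0.092591-0.473997i
d^2_{2,1}: single k=0 term ⇒ -0.198117;  D = -0.189373+0.058210i
Y_2^{m'}(θ=2.3431,φ=6.0224) and Σ D·Y over m':
  (+0.6437+0.0796i)·(+0.1718+0.0987i)  (-0.0009+0.0491i)·(-0.3731-0.0996i)  (+0.5496-0.0483i)·(+0.1453+0.0000i)  (-0.0926-0.4740i)·(+0.3731-0.0996i)  (-0.1894+0.0582i)·(+0.1718-0.0987i)
Y_2^1(R⁻¹ n̂) = +0.079300-0.086916i

Re=0.0793 Im=-0.0869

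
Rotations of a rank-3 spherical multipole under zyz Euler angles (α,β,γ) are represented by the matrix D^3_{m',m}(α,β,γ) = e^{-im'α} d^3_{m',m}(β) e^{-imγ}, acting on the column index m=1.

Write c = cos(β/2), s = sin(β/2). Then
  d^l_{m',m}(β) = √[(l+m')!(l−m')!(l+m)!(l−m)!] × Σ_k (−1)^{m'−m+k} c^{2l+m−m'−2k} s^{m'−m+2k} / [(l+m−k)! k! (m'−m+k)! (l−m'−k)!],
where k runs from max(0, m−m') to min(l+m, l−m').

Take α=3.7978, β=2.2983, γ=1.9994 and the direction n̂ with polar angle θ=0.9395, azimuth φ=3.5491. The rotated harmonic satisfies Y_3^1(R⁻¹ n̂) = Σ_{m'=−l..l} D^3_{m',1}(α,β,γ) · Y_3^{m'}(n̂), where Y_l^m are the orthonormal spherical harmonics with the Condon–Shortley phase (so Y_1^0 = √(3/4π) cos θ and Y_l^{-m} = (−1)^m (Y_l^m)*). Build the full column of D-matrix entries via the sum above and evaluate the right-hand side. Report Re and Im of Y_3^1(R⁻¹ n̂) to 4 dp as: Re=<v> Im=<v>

Need the full column D^3_{m',1} for m'=−3..3 at α=3.7978, β=2.2983, γ=1.9994.
cos(β/2)=0.409263, sin(β/2)=0.912416
d^3_{-3,1}: single k=4 term ⇒ +0.449597;  D = -0.449384+0.013835i
d^3_{-2,1}: k∈[3..4] ⇒ +0.329319 -0.818405 = -0.489085;  D = -0.378142+0.310182i
d^3_{-1,1}: k∈[2..4] ⇒ +0.140135 -0.928683 +0.576977 = -0.211571;  D = +0.047740-0.206114i
d^3_{0,1}: k∈[1..3] ⇒ +0.036291 -0.541127 +0.896517 = +0.391681;  D = -0.162783-0.356253i
d^3_{1,1}: k∈[0..2] ⇒ +0.004699 -0.186847 +0.696512 = +0.514364;  D = +0.454809+0.240249i
d^3_{2,1}: k∈[0..1] ⇒ -0.033129 +0.329319 = +0.296190;  D = -0.291910+0.050175i
d^3_{3,1}: single k=0 term ⇒ +0.090457;  D = +0.061285-0.066533i
Y_3^{m'}(θ=0.9395,φ=3.5491) and Σ D·Y over m':
  (-0.4494+0.0138i)·(-0.0749+0.2063i)  (-0.3781+0.3102i)·(+0.2696-0.2860i)  (+0.0477-0.2061i)·(-0.1776+0.0767i)  (-0.1628-0.3563i)·(-0.2772+0.0000i)  (+0.4548+0.2402i)·(+0.1776+0.0767i)  (-0.2919+0.0502i)·(+0.2696+0.2860i)  (+0.0613-0.0665i)·(+0.0749+0.2063i)
Y_3^1(R⁻¹ n̂) = +0.057671+0.252290i

Re=0.0577 Im=0.2523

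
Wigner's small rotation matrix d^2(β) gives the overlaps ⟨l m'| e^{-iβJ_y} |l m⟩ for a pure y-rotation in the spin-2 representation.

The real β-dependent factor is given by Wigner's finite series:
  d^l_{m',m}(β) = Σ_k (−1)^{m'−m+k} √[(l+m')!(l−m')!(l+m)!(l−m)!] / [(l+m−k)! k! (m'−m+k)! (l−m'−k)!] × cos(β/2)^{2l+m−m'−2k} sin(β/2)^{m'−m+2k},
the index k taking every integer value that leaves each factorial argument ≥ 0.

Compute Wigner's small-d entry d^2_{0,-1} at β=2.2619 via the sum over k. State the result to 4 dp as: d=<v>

d=0.6015

d^2_{0,-1}(β=2.2619) via Wigner's sum:
With c≡cos(β/2)=0.425800 and s≡sin(β/2)=0.904817, N=[2·2·1·6]^{1/2}=4.898979
k: max(0,(-1)−(0))=0 … min(2+(-1),2−(0))=1
  k=0: (−1)^1·4.8990/(2)·0.4258^3·0.9048^1 = -0.171102
  k=1: (−1)^2·4.8990/(2)·0.4258^1·0.9048^3 = +0.772617
d^2_{0,-1}(2.2619) = -0.171102 +0.772617 = +0.601515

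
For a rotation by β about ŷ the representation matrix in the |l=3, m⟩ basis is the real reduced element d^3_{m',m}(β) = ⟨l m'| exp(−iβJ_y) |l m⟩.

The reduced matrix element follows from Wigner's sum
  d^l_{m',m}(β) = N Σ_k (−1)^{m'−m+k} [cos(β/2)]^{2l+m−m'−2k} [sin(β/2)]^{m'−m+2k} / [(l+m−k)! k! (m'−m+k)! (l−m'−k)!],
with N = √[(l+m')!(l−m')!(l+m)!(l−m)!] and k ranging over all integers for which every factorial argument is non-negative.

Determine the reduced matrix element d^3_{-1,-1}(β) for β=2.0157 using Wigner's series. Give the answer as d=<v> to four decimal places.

d=0.4331

d^3_{-1,-1}(β=2.0157) via Wigner's sum:
c=cos(2.0157/2)=0.533680, s=sin(2.0157/2)=0.845686; N=√[2·24·2·24]=48.000000
k: max(0,(-1)−(-1))=0 … min(3+(-1),3−(-1))=2
  k=0: (−1)^0·48.0000/(48)·0.5337^6·0.8457^0 = +0.023104
  k=1: (−1)^1·48.0000/(6)·0.5337^4·0.8457^2 = -0.464123
  k=2: (−1)^2·48.0000/(8)·0.5337^2·0.8457^4 = +0.874079
d^3_{-1,-1}(2.0157) = +0.023104 -0.464123 +0.874079 = +0.433060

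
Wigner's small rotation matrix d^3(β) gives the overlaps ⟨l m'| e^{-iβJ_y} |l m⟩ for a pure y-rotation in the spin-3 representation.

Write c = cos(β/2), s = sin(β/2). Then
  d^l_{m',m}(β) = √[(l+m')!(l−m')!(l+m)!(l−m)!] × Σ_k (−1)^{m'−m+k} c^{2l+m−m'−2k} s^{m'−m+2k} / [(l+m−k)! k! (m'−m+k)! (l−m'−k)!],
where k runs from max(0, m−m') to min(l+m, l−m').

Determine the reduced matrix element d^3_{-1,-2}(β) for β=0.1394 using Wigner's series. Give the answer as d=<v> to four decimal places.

d^3_{-1,-2}(β=0.1394) via Wigner's sum:
With c≡cos(β/2)=0.997572 and s≡sin(β/2)=0.069644, N=[2·24·1·120]^{1/2}=75.894664
The bounds max(0,m−m')=0 and min(l+m,l−m')=1 give 2 terms
  k=0: (−1)^1·75.8947/(24)·0.9976^5·0.0696^1 = -0.217572
  k=1: (−1)^2·75.8947/(12)·0.9976^3·0.0696^3 = +0.002121
d^3_{-1,-2}(0.1394) = -0.217572 +0.002121 = -0.215451

d=-0.2155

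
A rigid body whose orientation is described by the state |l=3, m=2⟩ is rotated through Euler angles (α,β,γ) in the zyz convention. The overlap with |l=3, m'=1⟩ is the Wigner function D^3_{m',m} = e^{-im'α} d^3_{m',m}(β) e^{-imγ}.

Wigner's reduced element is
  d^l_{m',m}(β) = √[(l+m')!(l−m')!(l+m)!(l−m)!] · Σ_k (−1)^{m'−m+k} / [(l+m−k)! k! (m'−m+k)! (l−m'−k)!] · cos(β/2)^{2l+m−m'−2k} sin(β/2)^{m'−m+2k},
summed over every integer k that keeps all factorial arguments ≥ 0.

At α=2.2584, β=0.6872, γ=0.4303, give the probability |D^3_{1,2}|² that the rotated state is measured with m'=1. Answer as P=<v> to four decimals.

P=0.3439

D^3_{1,2}(2.2584,0.6872,0.4303) = e^{-i·1·2.2584}·d^3_{1,2}(0.6872)·e^{-i·2·0.4303}. Compute d first:
With c≡cos(β/2)=0.941548 and s≡sin(β/2)=0.336879, N=[24·2·120·1]^{1/2}=75.894664
k: max(0,(2)−(1))=1 … min(3+(2),3−(1))=2
  k=1: (−1)^0·75.8947/(24)·0.9415^5·0.3369^1 = +0.788290
  k=2: (−1)^1·75.8947/(12)·0.9415^3·0.3369^3 = -0.201827
d^3_{1,2}(0.6872) = +0.788290 -0.201827 = +0.586463
|D^3_{1,2}|² = |d^3_{1,2}(β)|² = (+0.586463)² = 0.343939 (the z-rotation phases have unit modulus)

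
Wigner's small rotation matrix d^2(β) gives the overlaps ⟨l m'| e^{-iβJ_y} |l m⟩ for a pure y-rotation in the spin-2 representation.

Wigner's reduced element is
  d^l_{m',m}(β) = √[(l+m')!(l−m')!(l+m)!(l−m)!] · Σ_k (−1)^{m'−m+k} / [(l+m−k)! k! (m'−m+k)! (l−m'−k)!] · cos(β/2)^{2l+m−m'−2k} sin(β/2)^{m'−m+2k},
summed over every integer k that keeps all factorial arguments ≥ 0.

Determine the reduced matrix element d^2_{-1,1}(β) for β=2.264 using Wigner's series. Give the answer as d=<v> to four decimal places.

d=-0.2278

d^2_{-1,1}(β=2.264) via Wigner's sum:
Half-angle: c=0.424850, s=0.905264. N=√(1·6·6·1)=6.000000
Admissible k: 2..3 (factorial args all ≥0)
  k=2: (−1)^0·6.0000/(2)·0.4249^2·0.9053^2 = +0.443755
  k=3: (−1)^1·6.0000/(6)·0.4249^0·0.9053^4 = -0.671584
d^2_{-1,1}(2.264) = +0.443755 -0.671584 = -0.227829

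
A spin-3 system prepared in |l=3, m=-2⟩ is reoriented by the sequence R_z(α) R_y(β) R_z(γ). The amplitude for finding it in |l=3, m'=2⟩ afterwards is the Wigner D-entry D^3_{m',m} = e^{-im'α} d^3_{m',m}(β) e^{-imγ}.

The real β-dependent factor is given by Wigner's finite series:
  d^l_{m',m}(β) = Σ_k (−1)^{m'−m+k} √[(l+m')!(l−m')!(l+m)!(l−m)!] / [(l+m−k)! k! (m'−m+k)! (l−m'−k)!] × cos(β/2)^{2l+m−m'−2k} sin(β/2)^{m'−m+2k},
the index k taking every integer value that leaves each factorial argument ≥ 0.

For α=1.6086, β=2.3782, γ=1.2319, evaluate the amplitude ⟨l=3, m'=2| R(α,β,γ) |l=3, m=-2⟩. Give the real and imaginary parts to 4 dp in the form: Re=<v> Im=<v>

First d^3_{2,-2}(β=2.3782), then the phase factors e^{-i(2)α} and e^{-i(-2)γ}:
With c≡cos(β/2)=0.372495 and s≡sin(β/2)=0.928034, N=[120·1·1·120]^{1/2}=120.000000
Admissible k: 0..1 (factorial args all ≥0)
  k=0: (−1)^4·120.0000/(24)·0.3725^2·0.9280^4 = +0.514597
  k=1: (−1)^5·120.0000/(120)·0.3725^0·0.9280^6 = -0.638827
d^3_{2,-2}(2.3782) = +0.514597 -0.638827 = -0.124231
Attach z-rotation phases: D = e^{-i(2)(1.6086)}·(-0.124231)·e^{-i(-2)(1.2319)} = -0.090610+0.084989i

Re=-0.0906 Im=0.0850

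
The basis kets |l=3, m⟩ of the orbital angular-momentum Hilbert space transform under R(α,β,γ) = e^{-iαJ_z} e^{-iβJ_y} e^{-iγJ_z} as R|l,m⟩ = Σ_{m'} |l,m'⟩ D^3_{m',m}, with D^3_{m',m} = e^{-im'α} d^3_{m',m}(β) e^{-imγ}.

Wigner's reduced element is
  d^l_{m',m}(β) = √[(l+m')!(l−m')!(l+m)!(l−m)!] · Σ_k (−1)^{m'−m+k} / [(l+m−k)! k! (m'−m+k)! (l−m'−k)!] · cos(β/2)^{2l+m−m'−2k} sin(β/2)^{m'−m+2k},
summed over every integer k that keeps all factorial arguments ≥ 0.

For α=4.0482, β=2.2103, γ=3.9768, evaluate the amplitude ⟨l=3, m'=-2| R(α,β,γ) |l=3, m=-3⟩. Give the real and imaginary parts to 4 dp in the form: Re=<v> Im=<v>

Re=-0.0153 Im=-0.0369

D^3_{-2,-3}(4.0482,2.2103,3.9768) = e^{-i·-2·4.0482}·d^3_{-2,-3}(2.2103)·e^{-i·-3·3.9768}. Compute d first:
With c≡cos(β/2)=0.449000 and s≡sin(β/2)=0.893532, N=[1·120·1·720]^{1/2}=293.938769
k∈{0} keeps every argument non-negative
  k=0: (−1)^1·293.9388/(120)·0.4490^5·0.8935^1 = -0.039941
d^3_{-2,-3}(2.2103) = -0.039941
D = (-0.240051+0.970760i)·(-0.039941)·(+0.804496-0.593959i) = -0.015316-0.036888i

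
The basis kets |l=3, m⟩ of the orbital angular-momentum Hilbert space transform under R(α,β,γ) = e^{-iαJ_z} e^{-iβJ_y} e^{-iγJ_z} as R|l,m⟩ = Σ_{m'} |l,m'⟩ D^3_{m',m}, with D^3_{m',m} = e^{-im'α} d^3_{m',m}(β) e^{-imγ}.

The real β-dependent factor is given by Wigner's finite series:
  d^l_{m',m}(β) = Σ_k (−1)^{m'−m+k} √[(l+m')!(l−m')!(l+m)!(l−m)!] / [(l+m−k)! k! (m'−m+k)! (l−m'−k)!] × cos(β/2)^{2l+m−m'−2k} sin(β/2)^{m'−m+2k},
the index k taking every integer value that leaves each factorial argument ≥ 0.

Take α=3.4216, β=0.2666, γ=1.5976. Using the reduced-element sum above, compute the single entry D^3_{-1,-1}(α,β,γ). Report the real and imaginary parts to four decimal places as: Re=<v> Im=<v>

Re=0.2457 Im=-0.7754

Split into d^3_{-1,-1}(β=0.2666) × two z-phases.
Half-angle: c=0.991129, s=0.132906. N=√(2·24·2·24)=48.000000
Admissible k: 0..2 (factorial args all ≥0)
  k=0: (−1)^0·48.0000/(48)·0.9911^6·0.1329^0 = +0.947939
  k=1: (−1)^1·48.0000/(6)·0.9911^4·0.1329^2 = -0.136363
  k=2: (−1)^2·48.0000/(8)·0.9911^2·0.1329^4 = +0.001839
d^3_{-1,-1}(0.2666) = +0.947939 -0.136363 +0.001839 = +0.813415
Attach z-rotation phases: D = e^{-i(-1)(3.4216)}·(+0.813415)·e^{-i(-1)(1.5976)} = +0.245668-0.775430i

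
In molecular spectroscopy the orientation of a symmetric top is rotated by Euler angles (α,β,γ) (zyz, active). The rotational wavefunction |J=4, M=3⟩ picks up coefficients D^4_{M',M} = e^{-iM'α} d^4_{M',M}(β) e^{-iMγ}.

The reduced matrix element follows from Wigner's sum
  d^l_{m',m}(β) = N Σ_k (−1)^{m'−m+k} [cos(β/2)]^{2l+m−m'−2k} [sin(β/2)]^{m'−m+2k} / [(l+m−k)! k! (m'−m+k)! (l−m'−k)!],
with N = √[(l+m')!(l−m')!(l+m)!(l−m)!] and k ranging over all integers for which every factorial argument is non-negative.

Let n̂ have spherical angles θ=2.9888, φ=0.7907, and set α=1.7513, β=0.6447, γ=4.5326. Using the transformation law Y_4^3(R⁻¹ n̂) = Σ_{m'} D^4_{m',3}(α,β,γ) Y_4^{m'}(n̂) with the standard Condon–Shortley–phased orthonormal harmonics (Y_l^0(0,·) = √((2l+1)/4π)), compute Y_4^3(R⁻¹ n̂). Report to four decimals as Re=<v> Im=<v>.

Need the full column D^4_{m',3} for m'=−4..4 at α=1.7513, β=0.6447, γ=4.5326.
cos(β/2)=0.948494, sin(β/2)=0.316796
d^4_{-4,3}: single k=7 term ⇒ +0.000859;  D = +0.000818-0.000262i
d^4_{-3,3}: k∈[6..7] ⇒ +0.006366 -0.000101 = +0.006264;  D = -0.002948-0.005527i
d^4_{-2,3}: k∈[5..6] ⇒ +0.030563 -0.001136 = +0.029426;  D = -0.023057+0.018283i
d^4_{-1,3}: k∈[4..5] ⇒ +0.107839 -0.007218 = +0.100621;  D = +0.075656+0.066338i
d^4_{0,3}: k∈[3..4] ⇒ +0.288786 -0.032216 = +0.256571;  D = +0.131773-0.220146i
d^4_{1,3}: k∈[2..3] ⇒ +0.580012 -0.107839 = +0.472173;  D = -0.442094-0.165832i
d^4_{2,3}: k∈[1..2] ⇒ +0.818625 -0.273967 = +0.544658;  D = -0.096631+0.536018i
d^4_{3,3}: k∈[0..1] ⇒ +0.655051 -0.511523 = +0.143528;  D = +0.143528-0.000308i
d^4_{4,3}: single k=0 term ⇒ -0.618822;  D = +0.112399+0.608529i
Y_4^{m'}(θ=2.9888,φ=0.7907) and Σ D·Y over m':
  (+0.0008-0.0003i)·(-0.0002+0.0000i)  (-0.0029-0.0055i)·(+0.0031+0.0030i)  (-0.0231+0.0183i)·(-0.0005-0.0452i)  (+0.0757+0.0663i)·(-0.1921+0.1941i)  (+0.1318-0.2201i)·(+0.7503+0.0000i)  (-0.4421-0.1658i)·(+0.1921+0.1941i)  (-0.0966+0.5360i)·(-0.0005+0.0452i)  (+0.1435-0.0003i)·(-0.0031+0.0030i)  (+0.1124+0.6085i)·(-0.0002-0.0000i)
Y_4^3(R⁻¹ n̂) = -0.005107-0.284235i

Re=-0.0051 Im=-0.2842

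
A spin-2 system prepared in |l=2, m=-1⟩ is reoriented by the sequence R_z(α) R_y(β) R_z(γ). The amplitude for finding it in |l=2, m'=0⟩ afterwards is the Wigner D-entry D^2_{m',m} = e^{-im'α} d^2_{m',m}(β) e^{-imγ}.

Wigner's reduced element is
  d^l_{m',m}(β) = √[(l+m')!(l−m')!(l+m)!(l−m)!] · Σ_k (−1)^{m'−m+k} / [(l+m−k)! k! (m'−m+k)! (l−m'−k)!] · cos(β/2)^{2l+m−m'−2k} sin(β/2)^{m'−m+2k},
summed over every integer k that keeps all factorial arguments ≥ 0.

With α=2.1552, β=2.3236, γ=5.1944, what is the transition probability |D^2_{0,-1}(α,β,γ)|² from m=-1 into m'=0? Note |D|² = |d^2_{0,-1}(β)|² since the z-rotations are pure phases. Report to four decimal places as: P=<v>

D^2_{0,-1}(2.1552,2.3236,5.1944) = e^{-i·0·2.1552}·d^2_{0,-1}(2.3236)·e^{-i·-1·5.1944}. Compute d first:
c=cos(2.3236/2)=0.397689, s=sin(2.3236/2)=0.917520; N=√[2·2·1·6]=4.898979
k: max(0,(-1)−(0))=0 … min(2+(-1),2−(0))=1
  k=0: (−1)^1·4.8990/(2)·0.3977^3·0.9175^1 = -0.141358
  k=1: (−1)^2·4.8990/(2)·0.3977^1·0.9175^3 = +0.752430
d^2_{0,-1}(2.3236) = -0.141358 +0.752430 = +0.611072
|D^2_{0,-1}|² = |d^2_{0,-1}(β)|² = (+0.611072)² = 0.373409 (the z-rotation phases have unit modulus)

P=0.3734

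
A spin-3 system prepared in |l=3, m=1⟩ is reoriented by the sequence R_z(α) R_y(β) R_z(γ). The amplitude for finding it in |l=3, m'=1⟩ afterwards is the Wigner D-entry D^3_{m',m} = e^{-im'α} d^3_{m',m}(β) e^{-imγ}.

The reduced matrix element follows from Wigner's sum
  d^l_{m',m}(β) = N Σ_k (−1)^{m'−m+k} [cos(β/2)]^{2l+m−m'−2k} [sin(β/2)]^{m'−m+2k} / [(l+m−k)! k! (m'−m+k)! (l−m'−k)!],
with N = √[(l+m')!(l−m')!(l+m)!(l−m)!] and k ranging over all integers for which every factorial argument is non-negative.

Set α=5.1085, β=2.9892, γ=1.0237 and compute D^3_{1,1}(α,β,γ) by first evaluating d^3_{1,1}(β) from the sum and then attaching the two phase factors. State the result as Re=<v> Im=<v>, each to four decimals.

Re=0.0337 Im=0.0051

First d^3_{1,1}(β=2.9892), then the phase factors e^{-i(1)α} and e^{-i(1)γ}:
With c≡cos(β/2)=0.076123 and s≡sin(β/2)=0.997098, N=[24·2·24·2]^{1/2}=48.000000
Admissible k: 0..2 (factorial args all ≥0)
  k=0: (−1)^0·48.0000/(48)·0.0761^6·0.9971^0 = +0.000000
  k=1: (−1)^1·48.0000/(6)·0.0761^4·0.9971^2 = -0.000267
  k=2: (−1)^2·48.0000/(8)·0.0761^2·0.9971^4 = +0.034366
d^3_{1,1}(2.9892) = +0.000000 -0.000267 +0.034366 = +0.034099
Phases: e^{-i·(1)·5.1085}=+0.385833+0.922568i, e^{-i·(1)·1.0237}=+0.520210-0.854039i ⇒ D=+0.033711+0.005129i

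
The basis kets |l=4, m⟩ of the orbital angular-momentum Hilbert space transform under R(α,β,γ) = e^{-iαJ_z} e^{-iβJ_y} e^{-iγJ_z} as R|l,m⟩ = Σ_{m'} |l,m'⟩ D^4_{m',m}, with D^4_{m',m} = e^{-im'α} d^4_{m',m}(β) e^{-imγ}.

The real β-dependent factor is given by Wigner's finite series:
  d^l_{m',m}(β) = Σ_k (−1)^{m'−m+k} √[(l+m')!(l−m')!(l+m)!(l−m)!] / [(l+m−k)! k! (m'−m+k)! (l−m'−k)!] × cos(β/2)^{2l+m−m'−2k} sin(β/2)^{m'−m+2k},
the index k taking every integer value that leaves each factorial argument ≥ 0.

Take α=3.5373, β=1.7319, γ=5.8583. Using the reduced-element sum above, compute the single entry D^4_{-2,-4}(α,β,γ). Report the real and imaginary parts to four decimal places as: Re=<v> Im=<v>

Split into d^4_{-2,-4}(β=1.7319) × two z-phases.
With c≡cos(β/2)=0.647917 and s≡sin(β/2)=0.761711, N=[2·720·1·40320]^{1/2}=7619.763776
Admissible k: 0..0 (factorial args all ≥0)
  k=0: (−1)^2·7619.7638/(1440)·0.6479^6·0.7617^2 = +0.227130
d^4_{-2,-4}(1.7319) = +0.227130
Phases: e^{-i·(-2)·3.5373}=+0.702840+0.711348i, e^{-i·(-4)·5.8583}=-0.128390-0.991724i ⇒ D=+0.139736-0.179059i

Re=0.1397 Im=-0.1791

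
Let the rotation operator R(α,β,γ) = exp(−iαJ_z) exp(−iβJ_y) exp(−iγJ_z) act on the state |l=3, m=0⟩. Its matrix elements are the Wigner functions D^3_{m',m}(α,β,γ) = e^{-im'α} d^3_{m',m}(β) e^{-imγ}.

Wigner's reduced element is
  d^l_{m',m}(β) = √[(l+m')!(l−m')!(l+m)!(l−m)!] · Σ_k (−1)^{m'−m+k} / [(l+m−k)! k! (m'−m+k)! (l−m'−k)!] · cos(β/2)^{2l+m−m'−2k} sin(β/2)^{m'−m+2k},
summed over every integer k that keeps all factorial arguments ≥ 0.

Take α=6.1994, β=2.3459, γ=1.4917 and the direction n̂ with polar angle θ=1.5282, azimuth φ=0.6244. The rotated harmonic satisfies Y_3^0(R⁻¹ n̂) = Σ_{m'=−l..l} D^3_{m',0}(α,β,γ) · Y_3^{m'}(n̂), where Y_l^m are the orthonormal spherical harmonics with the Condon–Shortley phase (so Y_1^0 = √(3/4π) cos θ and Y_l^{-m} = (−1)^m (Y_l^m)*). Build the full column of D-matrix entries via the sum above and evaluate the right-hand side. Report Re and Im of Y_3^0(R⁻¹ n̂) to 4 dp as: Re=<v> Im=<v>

Need the full column D^3_{m',0} for m'=−3..3 at α=6.1994, β=2.3459, γ=1.4917.
cos(β/2)=0.387434, sin(β/2)=0.921898
d^3_{-3,0}: single k=3 term ⇒ +0.203777;  D = +0.197374-0.050683i
d^3_{-2,0}: k∈[2..3] ⇒ +0.104886 -0.593863 = -0.488977;  D = -0.482128+0.081555i
d^3_{-1,0}: k∈[1..3] ⇒ +0.027878 -0.473535 +0.893720 = +0.448063;  D = +0.446491-0.037497i
d^3_{0,0}: k∈[0..3] ⇒ +0.003382 -0.172345 +0.975816 -0.613898 = +0.192956;  D = +0.192956+0.000000i
d^3_{1,0}: k∈[0..2] ⇒ -0.027878 +0.473535 -0.893720 = -0.448063;  D = -0.446491-0.037497i
d^3_{2,0}: k∈[0..1] ⇒ +0.104886 -0.593863 = -0.488977;  D = -0.482128-0.081555i
d^3_{3,0}: single k=0 term ⇒ -0.203777;  D = -0.197374-0.050683i
Y_3^{m'}(θ=1.5282,φ=0.6244) and Σ D·Y over m':
  (+0.1974-0.0507i)·(-0.1239-0.3972i)  (-0.4821+0.0816i)·(+0.0137-0.0412i)  (+0.4465-0.0375i)·(-0.2596+0.1871i)  (+0.1930+0.0000i)·(-0.0475+0.0000i)  (-0.4465-0.0375i)·(+0.2596+0.1871i)  (-0.4821-0.0816i)·(+0.0137+0.0412i)  (-0.1974-0.0507i)·(+0.1239-0.3972i)
Y_3^0(R⁻¹ n̂) = -0.322664+0.000000i

Re=-0.3227 Im=0.0000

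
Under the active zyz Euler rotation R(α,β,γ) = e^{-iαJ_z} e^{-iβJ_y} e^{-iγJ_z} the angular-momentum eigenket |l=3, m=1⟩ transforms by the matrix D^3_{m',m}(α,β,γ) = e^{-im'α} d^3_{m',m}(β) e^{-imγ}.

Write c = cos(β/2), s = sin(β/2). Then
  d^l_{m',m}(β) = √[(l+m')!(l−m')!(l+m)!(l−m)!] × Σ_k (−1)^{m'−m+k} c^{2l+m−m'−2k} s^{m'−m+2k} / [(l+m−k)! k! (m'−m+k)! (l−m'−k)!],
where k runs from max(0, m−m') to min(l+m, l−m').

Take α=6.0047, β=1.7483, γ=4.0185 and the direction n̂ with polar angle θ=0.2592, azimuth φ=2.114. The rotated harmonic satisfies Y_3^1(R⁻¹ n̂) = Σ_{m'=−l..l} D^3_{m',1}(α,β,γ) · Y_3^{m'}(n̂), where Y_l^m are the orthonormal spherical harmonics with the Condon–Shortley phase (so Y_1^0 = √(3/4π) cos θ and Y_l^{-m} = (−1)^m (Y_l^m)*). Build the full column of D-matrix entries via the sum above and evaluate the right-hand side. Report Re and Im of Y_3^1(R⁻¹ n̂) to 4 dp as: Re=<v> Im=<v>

Need the full column D^3_{m',1} for m'=−3..3 at α=6.0047, β=1.7483, γ=4.0185.
cos(β/2)=0.641649, sin(β/2)=0.766998
d^3_{-3,1}: single k=4 term ⇒ +0.551847;  D = +0.077863+0.546326i
d^3_{-2,1}: k∈[3..4] ⇒ +0.753887 -0.538604 = +0.215282;  D = -0.029384+0.213268i
d^3_{-1,1}: k∈[2..4] ⇒ +0.598316 -1.139890 +0.203595 = -0.337979;  D = +0.136395-0.309235i
d^3_{0,1}: k∈[1..3] ⇒ +0.288983 -1.238762 +0.590011 = -0.359767;  D = +0.230083-0.276576i
d^3_{1,1}: k∈[0..2] ⇒ +0.069789 -0.797754 +0.854917 = +0.126952;  D = -0.104891+0.071517i
d^3_{2,1}: k∈[0..1] ⇒ -0.263804 +0.753887 = +0.490082;  D = -0.465213+0.154134i
d^3_{3,1}: single k=0 term ⇒ +0.386211;  D = -0.385879+0.016004i
Y_3^{m'}(θ=0.2592,φ=2.114) and Σ D·Y over m':
  (+0.0779+0.5463i)·(+0.0070-0.0004i)  (-0.0294+0.2133i)·(-0.0302+0.0574i)  (+0.1364-0.3092i)·(-0.1572-0.2603i)  (+0.2301-0.2766i)·(+0.6029+0.0000i)  (-0.1049+0.0715i)·(+0.1572-0.2603i)  (-0.4652+0.1541i)·(-0.0302-0.0574i)  (-0.3859+0.0160i)·(-0.0070-0.0004i)
Y_3^1(R⁻¹ n̂) = +0.053942-0.097335i

Re=0.0539 Im=-0.0973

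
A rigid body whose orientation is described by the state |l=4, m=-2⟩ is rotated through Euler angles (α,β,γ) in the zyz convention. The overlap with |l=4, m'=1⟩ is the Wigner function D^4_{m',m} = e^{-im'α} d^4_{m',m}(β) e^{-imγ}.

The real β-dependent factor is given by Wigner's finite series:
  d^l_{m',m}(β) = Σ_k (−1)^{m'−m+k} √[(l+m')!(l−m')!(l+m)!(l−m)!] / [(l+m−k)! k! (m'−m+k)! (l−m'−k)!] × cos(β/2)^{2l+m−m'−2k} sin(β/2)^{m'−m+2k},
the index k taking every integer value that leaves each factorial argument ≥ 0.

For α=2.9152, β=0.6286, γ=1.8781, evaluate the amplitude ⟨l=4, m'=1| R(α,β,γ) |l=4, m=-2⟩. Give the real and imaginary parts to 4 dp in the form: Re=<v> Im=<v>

First d^4_{1,-2}(β=0.6286), then the phase factors e^{-i(1)α} and e^{-i(-2)γ}:
c=cos(0.6286/2)=0.951013, s=sin(0.6286/2)=0.309151; N=√[120·6·2·720]=1018.233765
k∈{0,1,2} keeps every argument non-negative
  k=0: (−1)^3·1018.2338/(72)·0.9510^5·0.3092^3 = -0.325056
  k=1: (−1)^4·1018.2338/(48)·0.9510^3·0.3092^5 = +0.051525
  k=2: (−1)^5·1018.2338/(240)·0.9510^1·0.3092^7 = -0.001089
d^4_{1,-2}(0.6286) = -0.325056 +0.051525 -0.001089 = -0.274620
D = (-0.974482-0.224464i)·(-0.274620)·(-0.817000-0.576638i) = -0.183094-0.204677i

Re=-0.1831 Im=-0.2047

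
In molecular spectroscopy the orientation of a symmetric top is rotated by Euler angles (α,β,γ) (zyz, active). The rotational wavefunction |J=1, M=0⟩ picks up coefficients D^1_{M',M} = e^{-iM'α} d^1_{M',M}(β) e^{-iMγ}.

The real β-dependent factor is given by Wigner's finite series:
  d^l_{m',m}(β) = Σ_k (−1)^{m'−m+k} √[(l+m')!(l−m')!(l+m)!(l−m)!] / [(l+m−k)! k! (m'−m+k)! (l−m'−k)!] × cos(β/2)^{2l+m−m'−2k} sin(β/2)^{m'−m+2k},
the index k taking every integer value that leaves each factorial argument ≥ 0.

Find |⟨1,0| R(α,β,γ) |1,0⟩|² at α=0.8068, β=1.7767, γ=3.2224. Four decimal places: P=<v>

P=0.0418

First d^1_{0,0}(β=1.7767), then the phase factors e^{-i(0)α} and e^{-i(0)γ}:
Half-angle: c=0.630693, s=0.776032. N=√(1·1·1·1)=1.000000
Admissible k: 0..1 (factorial args all ≥0)
  k=0: (−1)^0·1.0000/(1)·0.6307^2·0.7760^0 = +0.397774
  k=1: (−1)^1·1.0000/(1)·0.6307^0·0.7760^2 = -0.602226
d^1_{0,0}(1.7767) = +0.397774 -0.602226 = -0.204452
|D^1_{0,0}|² = |d^1_{0,0}(β)|² = (-0.204452)² = 0.041801 (the z-rotation phases have unit modulus)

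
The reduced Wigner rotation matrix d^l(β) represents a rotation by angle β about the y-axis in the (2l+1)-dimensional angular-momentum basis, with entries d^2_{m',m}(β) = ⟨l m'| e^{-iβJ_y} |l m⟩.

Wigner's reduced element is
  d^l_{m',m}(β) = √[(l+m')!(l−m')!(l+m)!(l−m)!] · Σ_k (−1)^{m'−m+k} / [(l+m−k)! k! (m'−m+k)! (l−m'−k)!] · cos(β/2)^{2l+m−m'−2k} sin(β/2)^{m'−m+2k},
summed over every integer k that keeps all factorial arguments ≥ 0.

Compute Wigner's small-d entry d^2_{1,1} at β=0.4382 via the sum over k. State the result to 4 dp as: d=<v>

d=0.7727

d^2_{1,1}(β=0.4382) via Wigner's sum:
Half-angle: c=0.976093, s=0.217351. N=√(6·1·6·1)=6.000000
k∈{0,1} keeps every argument non-negative
  k=0: (−1)^0·6.0000/(6)·0.9761^4·0.2174^0 = +0.907749
  k=1: (−1)^1·6.0000/(2)·0.9761^2·0.2174^2 = -0.135029
d^2_{1,1}(0.4382) = +0.907749 -0.135029 = +0.772719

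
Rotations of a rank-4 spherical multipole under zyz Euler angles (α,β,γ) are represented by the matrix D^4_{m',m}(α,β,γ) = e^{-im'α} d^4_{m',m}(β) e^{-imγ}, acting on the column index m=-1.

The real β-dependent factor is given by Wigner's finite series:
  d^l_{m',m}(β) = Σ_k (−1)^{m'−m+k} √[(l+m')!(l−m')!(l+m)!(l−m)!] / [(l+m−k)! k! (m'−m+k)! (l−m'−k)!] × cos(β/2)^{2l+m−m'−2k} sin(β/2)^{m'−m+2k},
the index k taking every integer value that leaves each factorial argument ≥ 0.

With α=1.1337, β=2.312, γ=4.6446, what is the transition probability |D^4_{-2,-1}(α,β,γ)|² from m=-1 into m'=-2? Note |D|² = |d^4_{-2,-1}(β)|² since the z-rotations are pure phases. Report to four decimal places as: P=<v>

First d^4_{-2,-1}(β=2.312), then the phase factors e^{-i(-2)α} and e^{-i(-1)γ}:
Half-angle: c=0.403004, s=0.915198. N=√(2·720·6·120)=1018.233765
The bounds max(0,m−m')=1 and min(l+m,l−m')=3 give 3 terms
  k=1: (−1)^0·1018.2338/(240)·0.4030^7·0.9152^1 = +0.006704
  k=2: (−1)^1·1018.2338/(48)·0.4030^5·0.9152^3 = -0.172861
  k=3: (−1)^2·1018.2338/(72)·0.4030^3·0.9152^5 = +0.594317
d^4_{-2,-1}(2.312) = +0.006704 -0.172861 +0.594317 = +0.428160
|D^4_{-2,-1}|² = |d^4_{-2,-1}(β)|² = (+0.428160)² = 0.183321 (the z-rotation phases have unit modulus)

P=0.1833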